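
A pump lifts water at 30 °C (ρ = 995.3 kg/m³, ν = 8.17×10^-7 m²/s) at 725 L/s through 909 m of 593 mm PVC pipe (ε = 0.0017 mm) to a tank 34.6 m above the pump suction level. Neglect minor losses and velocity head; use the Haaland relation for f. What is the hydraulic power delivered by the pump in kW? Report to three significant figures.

V = 4Q/(πD²) = 2.625 m/s; Re = 1.91×10^6; ε/D = 2.87×10^-6; f = 0.01050
h_f = f(L/D)V²/2g = 5.653 m
Total head H = z + h_f = 34.6 + 5.653 = 40.25 m
P_hyd = ρgQH = 995.3·9.81·0.725·40.25 = 284.9 kW

P_hyd ≈ 285 kW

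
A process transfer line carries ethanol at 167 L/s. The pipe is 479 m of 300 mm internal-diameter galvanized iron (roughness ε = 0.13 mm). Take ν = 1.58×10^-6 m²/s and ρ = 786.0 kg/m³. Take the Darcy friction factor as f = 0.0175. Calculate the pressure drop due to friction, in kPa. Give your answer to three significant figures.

Δp ≈ 61.3 kPa

V = 4Q/(πD²) = 4·0.167/(π·0.300²) = 2.363 m/s
h_f = f(L/D)V²/(2g) = 0.01750·(479/0.300)·2.363²/(2·9.81) = 7.949 m
Δp = ρg·h_f = 786.0·9.81·7.949 = 61.29 kPa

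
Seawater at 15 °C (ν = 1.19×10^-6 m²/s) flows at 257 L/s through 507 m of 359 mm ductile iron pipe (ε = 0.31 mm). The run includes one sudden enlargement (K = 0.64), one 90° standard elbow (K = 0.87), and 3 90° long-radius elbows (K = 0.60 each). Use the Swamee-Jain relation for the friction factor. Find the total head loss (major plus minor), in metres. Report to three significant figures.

V = 4Q/(πD²) = 2.539 m/s; V²/2g = 0.3286 m
Re = 7.66×10^5, ε/D = 8.64×10^-4 → f = 0.01950 (Swamee-Jain)
Major: h_f = f(L/D)·V²/2g = 0.01950·1412·0.3286 = 9.046 m
Minor: ΣK = 3.31; h_m = ΣK·V²/2g = 1.088 m
Total H_L = 9.046 + 1.088 = 10.13 m

H_L ≈ 10.1 m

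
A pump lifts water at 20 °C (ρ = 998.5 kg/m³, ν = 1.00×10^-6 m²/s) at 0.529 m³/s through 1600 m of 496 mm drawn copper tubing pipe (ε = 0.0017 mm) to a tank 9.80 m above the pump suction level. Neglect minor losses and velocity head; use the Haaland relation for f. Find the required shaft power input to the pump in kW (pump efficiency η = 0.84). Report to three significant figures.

V = 4Q/(πD²) = 2.738 m/s; Re = 1.36×10^6; ε/D = 3.43×10^-6; f = 0.01108
h_f = f(L/D)V²/2g = 13.66 m
Total head H = z + h_f = 9.80 + 13.66 = 23.46 m
P_hyd = ρgQH = 998.5·9.81·0.529·23.46 = 121.6 kW
P_shaft = P_hyd/η = 121.6/0.84 = 144.7 kW

P_shaft ≈ 145 kW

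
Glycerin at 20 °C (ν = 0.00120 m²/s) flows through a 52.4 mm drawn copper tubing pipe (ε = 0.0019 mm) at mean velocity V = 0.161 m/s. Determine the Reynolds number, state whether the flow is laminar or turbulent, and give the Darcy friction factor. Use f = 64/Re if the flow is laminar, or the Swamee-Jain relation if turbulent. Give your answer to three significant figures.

Re ≈ 7.03; laminar; f = 64/Re ≈ 9.10

Re = VD/ν = 0.1610·0.0524/0.00120 = 7.03
Re < 2300 → laminar → f = 64/Re = 9.103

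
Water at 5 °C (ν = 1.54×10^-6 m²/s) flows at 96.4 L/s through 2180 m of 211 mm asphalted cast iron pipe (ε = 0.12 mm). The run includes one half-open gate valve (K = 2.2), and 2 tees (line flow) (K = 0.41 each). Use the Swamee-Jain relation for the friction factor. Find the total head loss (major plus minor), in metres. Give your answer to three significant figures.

V = 4Q/(πD²) = 2.757 m/s; V²/2g = 0.3874 m
Re = 3.78×10^5, ε/D = 5.69×10^-4 → f = 0.01845 (Swamee-Jain)
Major: h_f = f(L/D)·V²/2g = 0.01845·10332·0.3874 = 73.86 m
Minor: ΣK = 3.02; h_m = ΣK·V²/2g = 1.170 m
Total H_L = 73.86 + 1.170 = 75.03 m

H_L ≈ 75.0 m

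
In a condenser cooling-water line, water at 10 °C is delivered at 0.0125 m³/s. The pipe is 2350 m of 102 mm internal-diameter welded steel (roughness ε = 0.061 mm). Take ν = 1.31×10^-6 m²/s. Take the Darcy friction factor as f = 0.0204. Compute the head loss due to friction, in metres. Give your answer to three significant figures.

V = 4Q/(πD²) = 4·0.0125/(π·0.102²) = 1.530 m/s
h_f = f(L/D)V²/(2g) = 0.02040·(2350/0.102)·1.530²/(2·9.81) = 56.06 m

h_f ≈ 56.1 m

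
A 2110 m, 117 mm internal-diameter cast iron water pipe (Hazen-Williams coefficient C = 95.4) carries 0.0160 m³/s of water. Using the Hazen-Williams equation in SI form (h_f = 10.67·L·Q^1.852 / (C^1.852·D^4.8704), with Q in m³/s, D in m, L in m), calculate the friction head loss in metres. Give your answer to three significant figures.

h_f = 10.67·2110·0.0160^1.852 / (95.4^1.852·0.117^4.8704) = 79.19 m

h_f ≈ 79.2 m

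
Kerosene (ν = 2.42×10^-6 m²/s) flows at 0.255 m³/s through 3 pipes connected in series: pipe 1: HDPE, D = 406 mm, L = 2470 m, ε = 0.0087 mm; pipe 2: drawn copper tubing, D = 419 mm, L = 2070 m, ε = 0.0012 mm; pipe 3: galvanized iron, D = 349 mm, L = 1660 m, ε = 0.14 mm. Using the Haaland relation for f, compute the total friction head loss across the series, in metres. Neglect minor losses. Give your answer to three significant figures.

Pipe 1: V = 1.970 m/s, Re = 3.30×10^5, ε/D = 2.14×10^-5, f = 0.01428, h_1 = f(L/D)V²/2g = 17.18 m
Pipe 2: V = 1.849 m/s, Re = 3.20×10^5, ε/D = 2.86×10^-6, f = 0.01419, h_2 = f(L/D)V²/2g = 12.22 m
Pipe 3: V = 2.666 m/s, Re = 3.84×10^5, ε/D = 4.01×10^-4, f = 0.01718, h_3 = f(L/D)V²/2g = 29.59 m
Series → Q common, losses add: H = Σh = 58.99 m

H ≈ 59.0 m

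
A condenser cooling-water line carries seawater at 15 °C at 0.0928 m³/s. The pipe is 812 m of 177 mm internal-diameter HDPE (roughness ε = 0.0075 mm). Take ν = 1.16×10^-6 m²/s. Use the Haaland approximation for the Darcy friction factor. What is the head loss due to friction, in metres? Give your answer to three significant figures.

V = 4Q/(πD²) = 4·0.0928/(π·0.177²) = 3.771 m/s
Re = VD/ν = 3.771·0.177/1.16×10^-6 = 5.75×10^5 → turbulent
ε/D = 0.0075/177 = 4.24×10^-5
Haaland: f = 0.01331
h_f = f(L/D)V²/(2g) = 0.01331·(812/0.177)·3.771²/(2·9.81) = 44.25 m

h_f ≈ 44.3 m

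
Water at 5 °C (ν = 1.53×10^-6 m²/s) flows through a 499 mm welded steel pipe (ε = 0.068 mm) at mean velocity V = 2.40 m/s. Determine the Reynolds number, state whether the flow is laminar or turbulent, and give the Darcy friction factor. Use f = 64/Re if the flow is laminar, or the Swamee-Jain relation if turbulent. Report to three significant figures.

Re = VD/ν = 2.400·0.499/1.53×10^-6 = 7.83×10^5
Re > 4000 → turbulent; ε/D = 1.36×10^-4
Swamee-Jain: f = 0.01427

Re ≈ 7.83×10^5; turbulent; f ≈ 0.0143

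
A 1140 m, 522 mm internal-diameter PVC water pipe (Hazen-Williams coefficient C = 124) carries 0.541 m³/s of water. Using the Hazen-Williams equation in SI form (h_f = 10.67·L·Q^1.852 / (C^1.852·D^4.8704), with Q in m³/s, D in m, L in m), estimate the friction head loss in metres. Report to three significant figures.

h_f ≈ 12.3 m

h_f = 10.67·1140·0.541^1.852 / (124^1.852·0.522^4.8704) = 12.27 m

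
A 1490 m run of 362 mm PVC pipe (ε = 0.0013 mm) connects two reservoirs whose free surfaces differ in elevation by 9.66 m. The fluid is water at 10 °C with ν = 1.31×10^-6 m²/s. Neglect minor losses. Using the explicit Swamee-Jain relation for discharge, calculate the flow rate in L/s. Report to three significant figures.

Swamee-Jain (Type II): Q = -0.965·√(gD⁵h_f/L)·ln[ε/(3.7D) + √(3.17ν²L/(gD³h_f))]
√(gD⁵h_f/L) = √(9.81·0.362⁵·9.66/1490) = 0.01988
ε/(3.7D) = 9.71×10^-7; √(3.17ν²L/(gD³h_f)) = 4.25×10^-5
Q = -0.965·0.01988·ln(4.343×10^-5) = 0.1927 m³/s
Check: V = 1.87 m/s, Re = 5.17×10^5, f = 0.01307, h_f = 9.61 m ≈ 9.66 m ✓

Q ≈ 193 L/s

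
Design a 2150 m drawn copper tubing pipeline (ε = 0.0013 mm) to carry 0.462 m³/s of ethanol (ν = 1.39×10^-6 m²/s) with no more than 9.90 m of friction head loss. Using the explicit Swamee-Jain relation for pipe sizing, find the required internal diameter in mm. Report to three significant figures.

Swamee-Jain (Type III): D = 0.66·[ε^1.25·(LQ²/(gh_f))^4.75 + ν·Q^9.4·(L/(gh_f))^5.2]^0.04
LQ²/(gh_f) = 4.725; L/(gh_f) = 22.14
Term 1 = ε^1.25·(…)^4.75 = 7.01×10^-5; Term 2 = ν·Q^9.4·(…)^5.2 = 0.00967
D = 0.66·(7.01×10^-5 + 0.00967)^0.04 = 0.5484 m = 548 mm
Check: V = 1.96 m/s, Re = 7.72×10^5, f = 0.01218, h_f = 9.31 m ≈ 9.90 m ✓

D ≈ 548 mm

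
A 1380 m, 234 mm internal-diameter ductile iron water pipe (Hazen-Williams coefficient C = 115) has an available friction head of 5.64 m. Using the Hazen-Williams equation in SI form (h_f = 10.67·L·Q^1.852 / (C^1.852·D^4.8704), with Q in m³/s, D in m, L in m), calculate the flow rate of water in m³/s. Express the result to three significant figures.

Q ≈ 0.0361 m³/s

Rearranging: Q = [h_f·C^1.852·D^4.8704 / (10.67·L)]^(1/1.852)
Q = [5.64·115^1.852·0.234^4.8704 / (10.67·1380)]^0.540 = 0.03605 m³/s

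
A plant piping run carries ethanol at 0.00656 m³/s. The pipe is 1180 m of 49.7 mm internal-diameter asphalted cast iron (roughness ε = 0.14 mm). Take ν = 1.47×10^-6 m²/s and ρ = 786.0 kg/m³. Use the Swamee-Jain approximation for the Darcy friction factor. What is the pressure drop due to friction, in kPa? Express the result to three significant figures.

Δp ≈ 2900 kPa

V = 4Q/(πD²) = 4·0.00656/(π·0.0497²) = 3.381 m/s
Re = VD/ν = 3.381·0.0497/1.47×10^-6 = 1.14×10^5 → turbulent
ε/D = 0.14/49.7 = 0.00282
Swamee-Jain: f = 0.02714
h_f = f(L/D)V²/(2g) = 0.02714·(1180/0.0497)·3.381²/(2·9.81) = 375.5 m
Δp = ρg·h_f = 786.0·9.81·375.5 = 2895 kPa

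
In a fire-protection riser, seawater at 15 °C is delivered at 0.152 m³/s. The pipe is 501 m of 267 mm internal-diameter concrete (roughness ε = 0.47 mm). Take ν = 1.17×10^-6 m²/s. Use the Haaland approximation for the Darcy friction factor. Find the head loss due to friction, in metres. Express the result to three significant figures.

V = 4Q/(πD²) = 4·0.152/(π·0.267²) = 2.715 m/s
Re = VD/ν = 2.715·0.267/1.17×10^-6 = 6.20×10^5 → turbulent
ε/D = 0.47/267 = 0.00176
Haaland: f = 0.02298
h_f = f(L/D)V²/(2g) = 0.02298·(501/0.267)·2.715²/(2·9.81) = 16.19 m

h_f ≈ 16.2 m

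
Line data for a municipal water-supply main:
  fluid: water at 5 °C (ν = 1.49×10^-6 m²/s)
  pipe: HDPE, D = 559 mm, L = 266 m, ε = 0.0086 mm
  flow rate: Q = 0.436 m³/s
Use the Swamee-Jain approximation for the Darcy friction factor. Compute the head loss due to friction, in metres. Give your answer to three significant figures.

h_f ≈ 0.975 m

V = 4Q/(πD²) = 4·0.436/(π·0.559²) = 1.777 m/s
Re = VD/ν = 1.777·0.559/1.49×10^-6 = 6.66×10^5 → turbulent
ε/D = 0.0086/559 = 1.54×10^-5
Swamee-Jain: f = 0.01273
h_f = f(L/D)V²/(2g) = 0.01273·(266/0.559)·1.777²/(2·9.81) = 0.9747 m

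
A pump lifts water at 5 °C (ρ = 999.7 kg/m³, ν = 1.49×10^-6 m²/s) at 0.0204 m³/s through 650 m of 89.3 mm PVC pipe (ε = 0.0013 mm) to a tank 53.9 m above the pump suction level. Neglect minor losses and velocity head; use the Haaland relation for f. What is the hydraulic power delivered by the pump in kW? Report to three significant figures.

P_hyd ≈ 23.1 kW

V = 4Q/(πD²) = 3.257 m/s; Re = 1.95×10^5; ε/D = 1.46×10^-5; f = 0.01566
h_f = f(L/D)V²/2g = 61.63 m
Total head H = z + h_f = 53.9 + 61.63 = 115.5 m
P_hyd = ρgQH = 999.7·9.81·0.0204·115.5 = 23.11 kW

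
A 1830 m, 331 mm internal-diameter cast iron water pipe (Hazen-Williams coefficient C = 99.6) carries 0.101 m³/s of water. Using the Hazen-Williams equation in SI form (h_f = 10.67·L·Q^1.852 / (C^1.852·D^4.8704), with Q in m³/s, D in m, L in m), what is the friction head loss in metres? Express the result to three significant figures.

h_f = 10.67·1830·0.101^1.852 / (99.6^1.852·0.331^4.8704) = 12.15 m

h_f ≈ 12.1 m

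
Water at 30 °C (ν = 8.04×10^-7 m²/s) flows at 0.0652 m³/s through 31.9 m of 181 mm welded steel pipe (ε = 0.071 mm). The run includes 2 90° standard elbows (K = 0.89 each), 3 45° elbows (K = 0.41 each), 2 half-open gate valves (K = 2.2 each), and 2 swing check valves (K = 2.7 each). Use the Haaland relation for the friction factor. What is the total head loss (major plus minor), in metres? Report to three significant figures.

H_L ≈ 5.16 m

V = 4Q/(πD²) = 2.534 m/s; V²/2g = 0.3273 m
Re = 5.70×10^5, ε/D = 3.92×10^-4 → f = 0.01674 (Haaland)
Major: h_f = f(L/D)·V²/2g = 0.01674·176.2·0.3273 = 0.9656 m
Minor: ΣK = 12.8; h_m = ΣK·V²/2g = 4.192 m
Total H_L = 0.9656 + 4.192 = 5.158 m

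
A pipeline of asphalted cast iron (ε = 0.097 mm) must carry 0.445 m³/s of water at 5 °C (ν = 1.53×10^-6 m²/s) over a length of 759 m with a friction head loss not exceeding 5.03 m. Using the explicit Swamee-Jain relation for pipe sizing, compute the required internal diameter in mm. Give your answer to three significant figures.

Swamee-Jain (Type III): D = 0.66·[ε^1.25·(LQ²/(gh_f))^4.75 + ν·Q^9.4·(L/(gh_f))^5.2]^0.04
LQ²/(gh_f) = 3.046; L/(gh_f) = 15.38
Term 1 = ε^1.25·(…)^4.75 = 0.00191; Term 2 = ν·Q^9.4·(…)^5.2 = 0.00113
D = 0.66·(0.00191 + 0.00113)^0.04 = 0.5234 m = 523 mm
Check: V = 2.07 m/s, Re = 7.08×10^5, f = 0.01495, h_f = 4.72 m ≈ 5.03 m ✓

D ≈ 523 mm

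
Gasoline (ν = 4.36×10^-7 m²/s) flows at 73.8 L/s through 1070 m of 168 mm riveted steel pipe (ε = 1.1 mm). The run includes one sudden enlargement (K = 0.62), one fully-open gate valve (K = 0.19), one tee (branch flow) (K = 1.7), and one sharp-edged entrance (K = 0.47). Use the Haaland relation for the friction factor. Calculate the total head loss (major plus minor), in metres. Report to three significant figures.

V = 4Q/(πD²) = 3.329 m/s; V²/2g = 0.5649 m
Re = 1.28×10^6, ε/D = 0.00655 → f = 0.03313 (Haaland)
Major: h_f = f(L/D)·V²/2g = 0.03313·6369·0.5649 = 119.2 m
Minor: ΣK = 2.98; h_m = ΣK·V²/2g = 1.683 m
Total H_L = 119.2 + 1.683 = 120.9 m

H_L ≈ 121 m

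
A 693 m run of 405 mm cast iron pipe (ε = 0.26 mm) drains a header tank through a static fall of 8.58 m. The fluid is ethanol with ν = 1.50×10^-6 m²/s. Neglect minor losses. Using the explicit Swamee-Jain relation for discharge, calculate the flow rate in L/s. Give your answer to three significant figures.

Swamee-Jain (Type II): Q = -0.965·√(gD⁵h_f/L)·ln[ε/(3.7D) + √(3.17ν²L/(gD³h_f))]
√(gD⁵h_f/L) = √(9.81·0.405⁵·8.58/693) = 0.03638
ε/(3.7D) = 1.74×10^-4; √(3.17ν²L/(gD³h_f)) = 2.97×10^-5
Q = -0.965·0.03638·ln(2.032×10^-4) = 0.2984 m³/s
Check: V = 2.32 m/s, Re = 6.25×10^5, f = 0.01845, h_f = 8.63 m ≈ 8.58 m ✓

Q ≈ 298 L/s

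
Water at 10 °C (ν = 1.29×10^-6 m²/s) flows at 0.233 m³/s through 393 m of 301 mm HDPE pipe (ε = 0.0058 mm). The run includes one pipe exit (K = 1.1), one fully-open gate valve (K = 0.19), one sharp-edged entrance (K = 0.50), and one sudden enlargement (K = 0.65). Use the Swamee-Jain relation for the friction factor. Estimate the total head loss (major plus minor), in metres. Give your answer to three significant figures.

V = 4Q/(πD²) = 3.274 m/s; V²/2g = 0.5465 m
Re = 7.64×10^5, ε/D = 1.93×10^-5 → f = 0.01254 (Swamee-Jain)
Major: h_f = f(L/D)·V²/2g = 0.01254·1306·0.5465 = 8.950 m
Minor: ΣK = 2.44; h_m = ΣK·V²/2g = 1.333 m
Total H_L = 8.950 + 1.333 = 10.28 m

H_L ≈ 10.3 m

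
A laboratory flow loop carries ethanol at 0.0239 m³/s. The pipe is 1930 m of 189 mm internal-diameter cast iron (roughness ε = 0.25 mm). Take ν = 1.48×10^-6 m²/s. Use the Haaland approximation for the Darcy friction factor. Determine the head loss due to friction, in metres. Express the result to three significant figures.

h_f ≈ 8.65 m

V = 4Q/(πD²) = 4·0.0239/(π·0.189²) = 0.8519 m/s
Re = VD/ν = 0.8519·0.189/1.48×10^-6 = 1.09×10^5 → turbulent
ε/D = 0.25/189 = 0.00132
Haaland: f = 0.02289
h_f = f(L/D)V²/(2g) = 0.02289·(1930/0.189)·0.8519²/(2·9.81) = 8.645 m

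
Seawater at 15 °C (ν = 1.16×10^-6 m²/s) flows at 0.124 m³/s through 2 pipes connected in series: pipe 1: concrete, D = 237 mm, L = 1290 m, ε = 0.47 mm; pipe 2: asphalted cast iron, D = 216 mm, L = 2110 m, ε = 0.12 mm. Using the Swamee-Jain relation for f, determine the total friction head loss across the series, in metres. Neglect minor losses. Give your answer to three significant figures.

H ≈ 154 m

Pipe 1: V = 2.811 m/s, Re = 5.74×10^5, ε/D = 0.00198, f = 0.02379, h_1 = f(L/D)V²/2g = 52.15 m
Pipe 2: V = 3.384 m/s, Re = 6.30×10^5, ε/D = 5.56×10^-4, f = 0.01794, h_2 = f(L/D)V²/2g = 102.3 m
Series → Q common, losses add: H = Σh = 154.4 m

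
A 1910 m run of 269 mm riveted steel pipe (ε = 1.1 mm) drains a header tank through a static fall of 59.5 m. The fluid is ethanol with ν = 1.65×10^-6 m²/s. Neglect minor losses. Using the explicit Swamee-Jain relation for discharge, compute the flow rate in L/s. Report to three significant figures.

Swamee-Jain (Type II): Q = -0.965·√(gD⁵h_f/L)·ln[ε/(3.7D) + √(3.17ν²L/(gD³h_f))]
√(gD⁵h_f/L) = √(9.81·0.269⁵·59.5/1910) = 0.02075
ε/(3.7D) = 0.00111; √(3.17ν²L/(gD³h_f)) = 3.81×10^-5
Q = -0.965·0.02075·ln(0.001143) = 0.1356 m³/s
Check: V = 2.39 m/s, Re = 3.89×10^5, f = 0.02900, h_f = 59.8 m ≈ 59.5 m ✓

Q ≈ 136 L/s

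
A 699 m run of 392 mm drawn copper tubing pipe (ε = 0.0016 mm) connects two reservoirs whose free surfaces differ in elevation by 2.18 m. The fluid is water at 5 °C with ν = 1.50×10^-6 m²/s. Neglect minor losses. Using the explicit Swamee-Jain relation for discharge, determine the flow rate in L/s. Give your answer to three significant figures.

Q ≈ 157 L/s

Swamee-Jain (Type II): Q = -0.965·√(gD⁵h_f/L)·ln[ε/(3.7D) + √(3.17ν²L/(gD³h_f))]
√(gD⁵h_f/L) = √(9.81·0.392⁵·2.18/699) = 0.01683
ε/(3.7D) = 1.10×10^-6; √(3.17ν²L/(gD³h_f)) = 6.22×10^-5
Q = -0.965·0.01683·ln(6.331×10^-5) = 0.1570 m³/s
Check: V = 1.30 m/s, Re = 3.40×10^5, f = 0.01410, h_f = 2.17 m ≈ 2.18 m ✓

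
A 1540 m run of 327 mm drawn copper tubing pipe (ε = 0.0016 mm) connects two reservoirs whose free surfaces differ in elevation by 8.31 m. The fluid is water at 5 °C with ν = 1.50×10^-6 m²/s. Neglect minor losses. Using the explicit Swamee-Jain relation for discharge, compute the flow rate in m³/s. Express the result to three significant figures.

Swamee-Jain (Type II): Q = -0.965·√(gD⁵h_f/L)·ln[ε/(3.7D) + √(3.17ν²L/(gD³h_f))]
√(gD⁵h_f/L) = √(9.81·0.327⁵·8.31/1540) = 0.01407
ε/(3.7D) = 1.32×10^-6; √(3.17ν²L/(gD³h_f)) = 6.21×10^-5
Q = -0.965·0.01407·ln(6.340×10^-5) = 0.1312 m³/s
Check: V = 1.56 m/s, Re = 3.41×10^5, f = 0.01410, h_f = 8.26 m ≈ 8.31 m ✓

Q ≈ 0.131 m³/s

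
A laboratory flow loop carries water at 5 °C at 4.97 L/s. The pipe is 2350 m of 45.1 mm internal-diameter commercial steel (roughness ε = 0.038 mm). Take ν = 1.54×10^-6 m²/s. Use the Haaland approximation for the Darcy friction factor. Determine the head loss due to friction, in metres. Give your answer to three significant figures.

h_f ≈ 555 m

V = 4Q/(πD²) = 4·0.00497/(π·0.0451²) = 3.111 m/s
Re = VD/ν = 3.111·0.0451/1.54×10^-6 = 9.11×10^4 → turbulent
ε/D = 0.038/45.1 = 8.43×10^-4
Haaland: f = 0.02161
h_f = f(L/D)V²/(2g) = 0.02161·(2350/0.0451)·3.111²/(2·9.81) = 555.5 m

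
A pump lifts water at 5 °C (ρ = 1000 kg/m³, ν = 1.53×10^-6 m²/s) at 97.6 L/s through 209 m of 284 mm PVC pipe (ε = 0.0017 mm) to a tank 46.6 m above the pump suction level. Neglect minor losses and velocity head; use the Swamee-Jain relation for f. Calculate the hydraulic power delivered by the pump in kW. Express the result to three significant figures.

P_hyd ≈ 45.9 kW

V = 4Q/(πD²) = 1.541 m/s; Re = 2.86×10^5; ε/D = 5.99×10^-6; f = 0.01457
h_f = f(L/D)V²/2g = 1.297 m
Total head H = z + h_f = 46.6 + 1.297 = 47.90 m
P_hyd = ρgQH = 1000·9.81·0.0976·47.90 = 45.86 kW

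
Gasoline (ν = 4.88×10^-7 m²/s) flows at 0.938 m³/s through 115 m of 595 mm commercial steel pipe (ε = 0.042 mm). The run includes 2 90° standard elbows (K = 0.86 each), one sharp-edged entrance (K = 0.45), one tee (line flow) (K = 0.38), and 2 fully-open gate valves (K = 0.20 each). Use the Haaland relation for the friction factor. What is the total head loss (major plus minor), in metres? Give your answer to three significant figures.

V = 4Q/(πD²) = 3.373 m/s; V²/2g = 0.5800 m
Re = 4.11×10^6, ε/D = 7.06×10^-5 → f = 0.01174 (Haaland)
Major: h_f = f(L/D)·V²/2g = 0.01174·193.3·0.5800 = 1.316 m
Minor: ΣK = 2.95; h_m = ΣK·V²/2g = 1.711 m
Total H_L = 1.316 + 1.711 = 3.027 m

H_L ≈ 3.03 m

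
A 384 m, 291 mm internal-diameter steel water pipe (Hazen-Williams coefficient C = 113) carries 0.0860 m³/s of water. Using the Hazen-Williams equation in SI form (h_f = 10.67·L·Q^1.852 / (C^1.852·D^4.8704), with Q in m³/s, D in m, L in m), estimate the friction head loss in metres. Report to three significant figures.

h_f ≈ 2.81 m

h_f = 10.67·384·0.0860^1.852 / (113^1.852·0.291^4.8704) = 2.805 m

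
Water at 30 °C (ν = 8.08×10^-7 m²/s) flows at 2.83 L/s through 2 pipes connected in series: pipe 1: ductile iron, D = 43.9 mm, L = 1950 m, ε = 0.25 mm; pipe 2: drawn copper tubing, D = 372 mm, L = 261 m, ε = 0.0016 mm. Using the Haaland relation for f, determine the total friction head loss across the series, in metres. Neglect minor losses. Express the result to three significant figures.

H ≈ 257 m

Pipe 1: V = 1.870 m/s, Re = 1.02×10^5, ε/D = 0.00569, f = 0.03244, h_1 = f(L/D)V²/2g = 256.7 m
Pipe 2: V = 0.02604 m/s, Re = 1.20×10^4, ε/D = 4.30×10^-6, f = 0.02941, h_2 = f(L/D)V²/2g = 7.130×10^-4 m
Series → Q common, losses add: H = Σh = 256.7 m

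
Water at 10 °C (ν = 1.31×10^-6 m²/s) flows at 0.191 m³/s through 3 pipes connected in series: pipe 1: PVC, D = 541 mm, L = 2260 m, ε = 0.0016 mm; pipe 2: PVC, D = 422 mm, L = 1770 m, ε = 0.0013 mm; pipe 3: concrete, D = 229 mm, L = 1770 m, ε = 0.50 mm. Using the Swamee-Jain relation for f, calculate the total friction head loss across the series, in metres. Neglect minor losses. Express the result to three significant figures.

Pipe 1: V = 0.8309 m/s, Re = 3.43×10^5, ε/D = 2.96×10^-6, f = 0.01406, h_1 = f(L/D)V²/2g = 2.066 m
Pipe 2: V = 1.366 m/s, Re = 4.40×10^5, ε/D = 3.08×10^-6, f = 0.01344, h_2 = f(L/D)V²/2g = 5.359 m
Pipe 3: V = 4.637 m/s, Re = 8.11×10^5, ε/D = 0.00218, f = 0.02427, h_3 = f(L/D)V²/2g = 205.6 m
Series → Q common, losses add: H = Σh = 213.1 m

H ≈ 213 m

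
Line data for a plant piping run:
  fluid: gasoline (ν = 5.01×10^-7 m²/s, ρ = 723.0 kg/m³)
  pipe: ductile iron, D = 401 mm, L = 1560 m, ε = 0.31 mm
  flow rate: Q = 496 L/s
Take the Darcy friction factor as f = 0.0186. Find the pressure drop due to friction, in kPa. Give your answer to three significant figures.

Δp ≈ 403 kPa

V = 4Q/(πD²) = 4·0.496/(π·0.401²) = 3.927 m/s
h_f = f(L/D)V²/(2g) = 0.01860·(1560/0.401)·3.927²/(2·9.81) = 56.89 m
Δp = ρg·h_f = 723.0·9.81·56.89 = 403.5 kPa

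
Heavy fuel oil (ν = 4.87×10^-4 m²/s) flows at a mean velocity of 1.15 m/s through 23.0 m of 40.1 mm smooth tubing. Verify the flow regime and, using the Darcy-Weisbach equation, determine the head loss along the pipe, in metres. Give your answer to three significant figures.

Re = VD/ν = 1.15·0.04010/4.87×10^-4 = 94.7 → laminar (Re < 2300)
f = 64/Re = 0.6759
h_f = f(L/D)V²/(2g) = 0.6759·(23.0/0.04010)·1.15²/(2·9.81) = 26.13 m

h_f ≈ 26.1 m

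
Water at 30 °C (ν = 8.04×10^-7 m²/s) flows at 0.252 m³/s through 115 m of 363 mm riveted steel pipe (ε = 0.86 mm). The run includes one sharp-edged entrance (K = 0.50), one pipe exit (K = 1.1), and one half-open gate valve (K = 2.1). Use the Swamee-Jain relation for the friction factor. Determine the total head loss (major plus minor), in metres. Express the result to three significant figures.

H_L ≈ 3.49 m

V = 4Q/(πD²) = 2.435 m/s; V²/2g = 0.3022 m
Re = 1.10×10^6, ε/D = 0.00237 → f = 0.02473 (Swamee-Jain)
Major: h_f = f(L/D)·V²/2g = 0.02473·316.8·0.3022 = 2.367 m
Minor: ΣK = 3.70; h_m = ΣK·V²/2g = 1.118 m
Total H_L = 2.367 + 1.118 = 3.486 m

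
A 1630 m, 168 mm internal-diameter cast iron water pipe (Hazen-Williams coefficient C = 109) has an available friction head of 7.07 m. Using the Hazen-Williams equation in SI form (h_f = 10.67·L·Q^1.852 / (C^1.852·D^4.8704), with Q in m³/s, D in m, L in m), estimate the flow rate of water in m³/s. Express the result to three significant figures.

Q ≈ 0.0148 m³/s

Rearranging: Q = [h_f·C^1.852·D^4.8704 / (10.67·L)]^(1/1.852)
Q = [7.07·109^1.852·0.168^4.8704 / (10.67·1630)]^0.540 = 0.01476 m³/s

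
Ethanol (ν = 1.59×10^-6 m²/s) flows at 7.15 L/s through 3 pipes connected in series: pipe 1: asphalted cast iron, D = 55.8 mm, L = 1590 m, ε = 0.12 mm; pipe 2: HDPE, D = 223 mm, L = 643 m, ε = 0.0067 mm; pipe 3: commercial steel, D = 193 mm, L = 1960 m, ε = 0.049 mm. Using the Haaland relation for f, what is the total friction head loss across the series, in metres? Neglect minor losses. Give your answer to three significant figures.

H ≈ 315 m

Pipe 1: V = 2.924 m/s, Re = 1.03×10^5, ε/D = 0.00215, f = 0.02534, h_1 = f(L/D)V²/2g = 314.5 m
Pipe 2: V = 0.1831 m/s, Re = 2.57×10^4, ε/D = 3.00×10^-5, f = 0.02426, h_2 = f(L/D)V²/2g = 0.1195 m
Pipe 3: V = 0.2444 m/s, Re = 2.97×10^4, ε/D = 2.54×10^-4, f = 0.02394, h_3 = f(L/D)V²/2g = 0.7400 m
Series → Q common, losses add: H = Σh = 315.4 m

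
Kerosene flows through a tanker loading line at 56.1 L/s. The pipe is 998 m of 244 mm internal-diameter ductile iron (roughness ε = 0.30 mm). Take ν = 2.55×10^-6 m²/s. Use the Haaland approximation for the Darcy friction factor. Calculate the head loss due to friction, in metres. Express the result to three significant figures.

V = 4Q/(πD²) = 4·0.0561/(π·0.244²) = 1.200 m/s
Re = VD/ν = 1.200·0.244/2.55×10^-6 = 1.15×10^5 → turbulent
ε/D = 0.30/244 = 0.00123
Haaland: f = 0.02250
h_f = f(L/D)V²/(2g) = 0.02250·(998/0.244)·1.200²/(2·9.81) = 6.751 m

h_f ≈ 6.75 m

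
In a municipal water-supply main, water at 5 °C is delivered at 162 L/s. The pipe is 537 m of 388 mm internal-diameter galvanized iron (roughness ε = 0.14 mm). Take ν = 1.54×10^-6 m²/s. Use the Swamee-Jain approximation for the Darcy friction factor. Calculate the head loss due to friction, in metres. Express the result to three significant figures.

h_f ≈ 2.29 m

V = 4Q/(πD²) = 4·0.162/(π·0.388²) = 1.370 m/s
Re = VD/ν = 1.370·0.388/1.54×10^-6 = 3.45×10^5 → turbulent
ε/D = 0.14/388 = 3.61×10^-4
Swamee-Jain: f = 0.01728
h_f = f(L/D)V²/(2g) = 0.01728·(537/0.388)·1.370²/(2·9.81) = 2.288 m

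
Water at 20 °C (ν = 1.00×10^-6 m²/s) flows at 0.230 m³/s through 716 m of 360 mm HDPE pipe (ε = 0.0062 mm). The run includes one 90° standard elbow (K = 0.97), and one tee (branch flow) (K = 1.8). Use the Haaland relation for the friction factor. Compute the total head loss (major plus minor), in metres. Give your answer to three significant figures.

H_L ≈ 7.08 m

V = 4Q/(πD²) = 2.260 m/s; V²/2g = 0.2602 m
Re = 8.13×10^5, ε/D = 1.72×10^-5 → f = 0.01228 (Haaland)
Major: h_f = f(L/D)·V²/2g = 0.01228·1989·0.2602 = 6.355 m
Minor: ΣK = 2.77; h_m = ΣK·V²/2g = 0.7209 m
Total H_L = 6.355 + 0.7209 = 7.076 m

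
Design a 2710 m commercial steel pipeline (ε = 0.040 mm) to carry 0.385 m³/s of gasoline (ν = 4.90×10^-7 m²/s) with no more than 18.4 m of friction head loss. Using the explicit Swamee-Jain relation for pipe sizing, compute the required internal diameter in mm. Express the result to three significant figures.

Swamee-Jain (Type III): D = 0.66·[ε^1.25·(LQ²/(gh_f))^4.75 + ν·Q^9.4·(L/(gh_f))^5.2]^0.04
LQ²/(gh_f) = 2.225; L/(gh_f) = 15.01
Term 1 = ε^1.25·(…)^4.75 = 1.42×10^-4; Term 2 = ν·Q^9.4·(…)^5.2 = 8.15×10^-5
D = 0.66·(1.42×10^-4 + 8.15×10^-5)^0.04 = 0.4715 m = 472 mm
Check: V = 2.20 m/s, Re = 2.12×10^6, f = 0.01256, h_f = 17.9 m ≈ 18.4 m ✓

D ≈ 472 mm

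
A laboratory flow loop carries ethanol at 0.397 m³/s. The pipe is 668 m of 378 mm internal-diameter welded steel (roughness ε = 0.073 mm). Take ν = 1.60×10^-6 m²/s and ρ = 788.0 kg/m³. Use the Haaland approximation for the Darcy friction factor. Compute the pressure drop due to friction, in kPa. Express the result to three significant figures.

V = 4Q/(πD²) = 4·0.397/(π·0.378²) = 3.538 m/s
Re = VD/ν = 3.538·0.378/1.60×10^-6 = 8.36×10^5 → turbulent
ε/D = 0.073/378 = 1.93×10^-4
Haaland: f = 0.01467
h_f = f(L/D)V²/(2g) = 0.01467·(668/0.378)·3.538²/(2·9.81) = 16.54 m
Δp = ρg·h_f = 788.0·9.81·16.54 = 127.8 kPa

Δp ≈ 128 kPa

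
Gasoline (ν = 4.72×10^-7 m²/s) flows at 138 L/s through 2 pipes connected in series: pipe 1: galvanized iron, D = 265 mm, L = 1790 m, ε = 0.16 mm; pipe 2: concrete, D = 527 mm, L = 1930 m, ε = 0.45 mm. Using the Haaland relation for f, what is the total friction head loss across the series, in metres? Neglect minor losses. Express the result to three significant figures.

Pipe 1: V = 2.502 m/s, Re = 1.40×10^6, ε/D = 6.04×10^-4, f = 0.01774, h_1 = f(L/D)V²/2g = 38.23 m
Pipe 2: V = 0.6327 m/s, Re = 7.06×10^5, ε/D = 8.54×10^-4, f = 0.01936, h_2 = f(L/D)V²/2g = 1.446 m
Series → Q common, losses add: H = Σh = 39.68 m

H ≈ 39.7 m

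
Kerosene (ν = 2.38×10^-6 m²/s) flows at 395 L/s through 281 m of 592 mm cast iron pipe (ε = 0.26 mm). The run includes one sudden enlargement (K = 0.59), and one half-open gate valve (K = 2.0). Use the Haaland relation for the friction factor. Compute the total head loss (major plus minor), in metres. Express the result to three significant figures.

V = 4Q/(πD²) = 1.435 m/s; V²/2g = 0.1050 m
Re = 3.57×10^5, ε/D = 4.39×10^-4 → f = 0.01751 (Haaland)
Major: h_f = f(L/D)·V²/2g = 0.01751·474.7·0.1050 = 0.8721 m
Minor: ΣK = 2.59; h_m = ΣK·V²/2g = 0.2718 m
Total H_L = 0.8721 + 0.2718 = 1.144 m

H_L ≈ 1.14 m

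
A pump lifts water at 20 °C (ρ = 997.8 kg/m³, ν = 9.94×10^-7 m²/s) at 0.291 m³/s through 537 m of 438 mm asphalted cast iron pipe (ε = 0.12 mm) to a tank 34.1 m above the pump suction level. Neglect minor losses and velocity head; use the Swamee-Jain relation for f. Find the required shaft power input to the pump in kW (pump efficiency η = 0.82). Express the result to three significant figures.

V = 4Q/(πD²) = 1.931 m/s; Re = 8.51×10^5; ε/D = 2.74×10^-4; f = 0.01564
h_f = f(L/D)V²/2g = 3.646 m
Total head H = z + h_f = 34.1 + 3.646 = 37.75 m
P_hyd = ρgQH = 997.8·9.81·0.291·37.75 = 107.5 kW
P_shaft = P_hyd/η = 107.5/0.82 = 131.1 kW

P_shaft ≈ 131 kW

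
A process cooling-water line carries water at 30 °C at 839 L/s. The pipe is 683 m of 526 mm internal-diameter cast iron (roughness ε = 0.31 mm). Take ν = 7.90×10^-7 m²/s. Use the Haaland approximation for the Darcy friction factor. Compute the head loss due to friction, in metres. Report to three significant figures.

V = 4Q/(πD²) = 4·0.839/(π·0.526²) = 3.861 m/s
Re = VD/ν = 3.861·0.526/7.90×10^-7 = 2.57×10^6 → turbulent
ε/D = 0.31/526 = 5.89×10^-4
Haaland: f = 0.01752
h_f = f(L/D)V²/(2g) = 0.01752·(683/0.526)·3.861²/(2·9.81) = 17.29 m

h_f ≈ 17.3 m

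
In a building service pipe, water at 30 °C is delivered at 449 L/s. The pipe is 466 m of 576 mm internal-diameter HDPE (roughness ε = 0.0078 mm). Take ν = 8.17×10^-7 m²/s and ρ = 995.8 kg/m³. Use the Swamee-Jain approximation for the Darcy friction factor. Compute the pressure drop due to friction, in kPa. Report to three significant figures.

Δp ≈ 13.9 kPa

V = 4Q/(πD²) = 4·0.449/(π·0.576²) = 1.723 m/s
Re = VD/ν = 1.723·0.576/8.17×10^-7 = 1.21×10^6 → turbulent
ε/D = 0.0078/576 = 1.35×10^-5
Swamee-Jain: f = 0.01161
h_f = f(L/D)V²/(2g) = 0.01161·(466/0.576)·1.723²/(2·9.81) = 1.421 m
Δp = ρg·h_f = 995.8·9.81·1.421 = 13.88 kPa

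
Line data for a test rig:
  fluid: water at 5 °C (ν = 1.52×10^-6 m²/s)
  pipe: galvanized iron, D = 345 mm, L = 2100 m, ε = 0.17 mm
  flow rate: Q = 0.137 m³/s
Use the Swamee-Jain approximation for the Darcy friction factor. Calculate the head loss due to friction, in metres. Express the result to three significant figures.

V = 4Q/(πD²) = 4·0.137/(π·0.345²) = 1.466 m/s
Re = VD/ν = 1.466·0.345/1.52×10^-6 = 3.33×10^5 → turbulent
ε/D = 0.17/345 = 4.93×10^-4
Swamee-Jain: f = 0.01816
h_f = f(L/D)V²/(2g) = 0.01816·(2100/0.345)·1.466²/(2·9.81) = 12.10 m

h_f ≈ 12.1 m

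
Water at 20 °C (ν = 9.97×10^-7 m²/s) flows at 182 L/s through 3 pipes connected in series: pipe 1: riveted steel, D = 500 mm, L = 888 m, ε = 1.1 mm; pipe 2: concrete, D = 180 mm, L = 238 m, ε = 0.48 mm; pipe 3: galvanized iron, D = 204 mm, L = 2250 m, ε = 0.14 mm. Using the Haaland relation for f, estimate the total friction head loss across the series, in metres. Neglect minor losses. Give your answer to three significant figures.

Pipe 1: V = 0.9269 m/s, Re = 4.65×10^5, ε/D = 0.00220, f = 0.02440, h_1 = f(L/D)V²/2g = 1.897 m
Pipe 2: V = 7.152 m/s, Re = 1.29×10^6, ε/D = 0.00267, f = 0.02547, h_2 = f(L/D)V²/2g = 87.82 m
Pipe 3: V = 5.568 m/s, Re = 1.14×10^6, ε/D = 6.86×10^-4, f = 0.01830, h_3 = f(L/D)V²/2g = 318.9 m
Series → Q common, losses add: H = Σh = 408.6 m

H ≈ 409 m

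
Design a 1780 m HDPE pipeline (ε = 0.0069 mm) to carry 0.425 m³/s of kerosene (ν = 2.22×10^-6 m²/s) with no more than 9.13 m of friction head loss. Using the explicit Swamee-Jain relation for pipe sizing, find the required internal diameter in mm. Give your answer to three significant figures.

D ≈ 530 mm

Swamee-Jain (Type III): D = 0.66·[ε^1.25·(LQ²/(gh_f))^4.75 + ν·Q^9.4·(L/(gh_f))^5.2]^0.04
LQ²/(gh_f) = 3.590; L/(gh_f) = 19.87
Term 1 = ε^1.25·(…)^4.75 = 1.53×10^-4; Term 2 = ν·Q^9.4·(…)^5.2 = 0.00402
D = 0.66·(1.53×10^-4 + 0.00402)^0.04 = 0.5301 m = 530 mm
Check: V = 1.93 m/s, Re = 4.60×10^5, f = 0.01349, h_f = 8.56 m ≈ 9.13 m ✓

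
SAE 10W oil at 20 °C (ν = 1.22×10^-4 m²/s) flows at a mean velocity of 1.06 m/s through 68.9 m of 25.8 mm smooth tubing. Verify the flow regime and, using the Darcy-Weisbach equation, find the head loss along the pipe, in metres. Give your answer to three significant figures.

Re = VD/ν = 1.06·0.02580/1.22×10^-4 = 224 → laminar (Re < 2300)
f = 64/Re = 0.2855
h_f = f(L/D)V²/(2g) = 0.2855·(68.9/0.02580)·1.06²/(2·9.81) = 43.66 m

h_f ≈ 43.7 m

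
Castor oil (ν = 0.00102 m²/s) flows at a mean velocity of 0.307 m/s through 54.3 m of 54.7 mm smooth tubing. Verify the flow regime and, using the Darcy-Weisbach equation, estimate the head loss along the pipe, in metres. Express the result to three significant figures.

h_f ≈ 18.5 m

Re = VD/ν = 0.307·0.05470/0.00102 = 16.5 → laminar (Re < 2300)
f = 64/Re = 3.887
h_f = f(L/D)V²/(2g) = 3.887·(54.3/0.05470)·0.307²/(2·9.81) = 18.54 m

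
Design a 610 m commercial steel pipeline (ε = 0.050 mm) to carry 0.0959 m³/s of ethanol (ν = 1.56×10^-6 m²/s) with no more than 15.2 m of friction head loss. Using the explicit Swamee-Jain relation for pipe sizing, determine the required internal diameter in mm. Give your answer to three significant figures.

Swamee-Jain (Type III): D = 0.66·[ε^1.25·(LQ²/(gh_f))^4.75 + ν·Q^9.4·(L/(gh_f))^5.2]^0.04
LQ²/(gh_f) = 0.03762; L/(gh_f) = 4.091
Term 1 = ε^1.25·(…)^4.75 = 7.20×10^-13; Term 2 = ν·Q^9.4·(…)^5.2 = 6.36×10^-13
D = 0.66·(7.20×10^-13 + 6.36×10^-13)^0.04 = 0.2212 m = 221 mm
Check: V = 2.49 m/s, Re = 3.54×10^5, f = 0.01624, h_f = 14.2 m ≈ 15.2 m ✓

D ≈ 221 mm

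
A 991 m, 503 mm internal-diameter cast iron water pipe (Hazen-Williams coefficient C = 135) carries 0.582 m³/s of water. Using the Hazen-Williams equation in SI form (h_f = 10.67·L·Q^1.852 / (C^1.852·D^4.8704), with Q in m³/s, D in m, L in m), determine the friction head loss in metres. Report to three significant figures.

h_f ≈ 12.5 m

h_f = 10.67·991·0.582^1.852 / (135^1.852·0.503^4.8704) = 12.50 m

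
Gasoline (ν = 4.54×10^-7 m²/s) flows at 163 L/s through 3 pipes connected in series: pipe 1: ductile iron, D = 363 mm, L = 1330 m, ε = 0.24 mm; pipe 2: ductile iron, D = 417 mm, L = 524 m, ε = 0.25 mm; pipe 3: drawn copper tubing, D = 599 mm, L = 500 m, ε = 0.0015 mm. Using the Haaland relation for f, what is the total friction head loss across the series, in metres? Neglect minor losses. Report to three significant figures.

H ≈ 10.2 m

Pipe 1: V = 1.575 m/s, Re = 1.26×10^6, ε/D = 6.61×10^-4, f = 0.01812, h_1 = f(L/D)V²/2g = 8.394 m
Pipe 2: V = 1.194 m/s, Re = 1.10×10^6, ε/D = 6.00×10^-4, f = 0.01779, h_2 = f(L/D)V²/2g = 1.623 m
Pipe 3: V = 0.5784 m/s, Re = 7.63×10^5, ε/D = 2.50×10^-6, f = 0.01216, h_3 = f(L/D)V²/2g = 0.1732 m
Series → Q common, losses add: H = Σh = 10.19 m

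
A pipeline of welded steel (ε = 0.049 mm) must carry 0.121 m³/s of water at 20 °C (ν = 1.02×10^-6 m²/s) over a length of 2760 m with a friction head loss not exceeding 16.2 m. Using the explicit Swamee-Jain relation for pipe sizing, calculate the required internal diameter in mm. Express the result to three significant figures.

D ≈ 319 mm

Swamee-Jain (Type III): D = 0.66·[ε^1.25·(LQ²/(gh_f))^4.75 + ν·Q^9.4·(L/(gh_f))^5.2]^0.04
LQ²/(gh_f) = 0.2543; L/(gh_f) = 17.37
Term 1 = ε^1.25·(…)^4.75 = 6.14×10^-9; Term 2 = ν·Q^9.4·(…)^5.2 = 6.81×10^-9
D = 0.66·(6.14×10^-9 + 6.81×10^-9)^0.04 = 0.3192 m = 319 mm
Check: V = 1.51 m/s, Re = 4.73×10^5, f = 0.01514, h_f = 15.3 m ≈ 16.2 m ✓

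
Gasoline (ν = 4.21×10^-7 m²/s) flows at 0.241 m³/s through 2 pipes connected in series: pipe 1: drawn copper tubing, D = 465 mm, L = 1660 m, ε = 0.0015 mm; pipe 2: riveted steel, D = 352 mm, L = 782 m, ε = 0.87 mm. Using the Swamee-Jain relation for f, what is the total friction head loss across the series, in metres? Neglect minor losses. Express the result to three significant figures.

H ≈ 21.3 m

Pipe 1: V = 1.419 m/s, Re = 1.57×10^6, ε/D = 3.23×10^-6, f = 0.01088, h_1 = f(L/D)V²/2g = 3.988 m
Pipe 2: V = 2.477 m/s, Re = 2.07×10^6, ε/D = 0.00247, f = 0.02492, h_2 = f(L/D)V²/2g = 17.30 m
Series → Q common, losses add: H = Σh = 21.29 m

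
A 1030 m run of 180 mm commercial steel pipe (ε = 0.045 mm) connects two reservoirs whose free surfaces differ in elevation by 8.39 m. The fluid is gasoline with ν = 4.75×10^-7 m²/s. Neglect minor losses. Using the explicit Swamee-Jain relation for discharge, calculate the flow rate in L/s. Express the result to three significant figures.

Q ≈ 34.3 L/s

Swamee-Jain (Type II): Q = -0.965·√(gD⁵h_f/L)·ln[ε/(3.7D) + √(3.17ν²L/(gD³h_f))]
√(gD⁵h_f/L) = √(9.81·0.180⁵·8.39/1030) = 0.003886
ε/(3.7D) = 6.76×10^-5; √(3.17ν²L/(gD³h_f)) = 3.92×10^-5
Q = -0.965·0.003886·ln(1.067×10^-4) = 0.03429 m³/s
Check: V = 1.35 m/s, Re = 5.11×10^5, f = 0.01593, h_f = 8.44 m ≈ 8.39 m ✓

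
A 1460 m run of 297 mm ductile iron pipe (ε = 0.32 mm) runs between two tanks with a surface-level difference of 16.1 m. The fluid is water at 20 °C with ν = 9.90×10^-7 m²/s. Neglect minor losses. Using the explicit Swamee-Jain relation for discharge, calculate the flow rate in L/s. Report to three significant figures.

Q ≈ 123 L/s

Swamee-Jain (Type II): Q = -0.965·√(gD⁵h_f/L)·ln[ε/(3.7D) + √(3.17ν²L/(gD³h_f))]
√(gD⁵h_f/L) = √(9.81·0.297⁵·16.1/1460) = 0.01581
ε/(3.7D) = 2.91×10^-4; √(3.17ν²L/(gD³h_f)) = 3.31×10^-5
Q = -0.965·0.01581·ln(3.243×10^-4) = 0.1226 m³/s
Check: V = 1.77 m/s, Re = 5.31×10^5, f = 0.02065, h_f = 16.2 m ≈ 16.1 m ✓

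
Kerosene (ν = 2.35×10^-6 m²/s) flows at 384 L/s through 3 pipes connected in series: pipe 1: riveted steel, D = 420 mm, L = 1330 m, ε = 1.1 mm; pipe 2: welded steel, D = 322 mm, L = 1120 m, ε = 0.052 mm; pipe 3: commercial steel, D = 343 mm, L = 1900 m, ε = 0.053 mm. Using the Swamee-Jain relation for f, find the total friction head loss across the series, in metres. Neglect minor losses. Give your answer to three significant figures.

H ≈ 162 m

Pipe 1: V = 2.772 m/s, Re = 4.95×10^5, ε/D = 0.00262, f = 0.02561, h_1 = f(L/D)V²/2g = 31.75 m
Pipe 2: V = 4.716 m/s, Re = 6.46×10^5, ε/D = 1.61×10^-4, f = 0.01479, h_2 = f(L/D)V²/2g = 58.32 m
Pipe 3: V = 4.156 m/s, Re = 6.07×10^5, ε/D = 1.55×10^-4, f = 0.01480, h_3 = f(L/D)V²/2g = 72.16 m
Series → Q common, losses add: H = Σh = 162.2 m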